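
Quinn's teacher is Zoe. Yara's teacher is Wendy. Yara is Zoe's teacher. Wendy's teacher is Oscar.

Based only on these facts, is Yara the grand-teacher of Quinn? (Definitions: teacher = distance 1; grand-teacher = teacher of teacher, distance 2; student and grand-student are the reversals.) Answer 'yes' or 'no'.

Reconstructing the teacher chain from the given facts:
  Oscar -> Wendy -> Yara -> Zoe -> Quinn
(each arrow means 'teacher of the next')
Positions in the chain (0 = top):
  position of Oscar: 0
  position of Wendy: 1
  position of Yara: 2
  position of Zoe: 3
  position of Quinn: 4

Yara is at position 2, Quinn is at position 4; signed distance (j - i) = 2.
'grand-teacher' requires j - i = 2. Actual distance is 2, so the relation HOLDS.

Answer: yes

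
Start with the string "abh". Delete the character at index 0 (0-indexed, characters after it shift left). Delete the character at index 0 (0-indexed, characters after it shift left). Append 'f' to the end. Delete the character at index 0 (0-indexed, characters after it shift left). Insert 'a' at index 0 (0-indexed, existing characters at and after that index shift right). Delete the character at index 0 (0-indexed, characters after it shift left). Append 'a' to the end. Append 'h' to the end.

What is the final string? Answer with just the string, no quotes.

Answer: fah

Derivation:
Applying each edit step by step:
Start: "abh"
Op 1 (delete idx 0 = 'a'): "abh" -> "bh"
Op 2 (delete idx 0 = 'b'): "bh" -> "h"
Op 3 (append 'f'): "h" -> "hf"
Op 4 (delete idx 0 = 'h'): "hf" -> "f"
Op 5 (insert 'a' at idx 0): "f" -> "af"
Op 6 (delete idx 0 = 'a'): "af" -> "f"
Op 7 (append 'a'): "f" -> "fa"
Op 8 (append 'h'): "fa" -> "fah"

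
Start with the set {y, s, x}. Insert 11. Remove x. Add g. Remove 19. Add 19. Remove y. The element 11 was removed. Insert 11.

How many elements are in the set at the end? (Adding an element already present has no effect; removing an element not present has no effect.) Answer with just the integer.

Answer: 4

Derivation:
Tracking the set through each operation:
Start: {s, x, y}
Event 1 (add 11): added. Set: {11, s, x, y}
Event 2 (remove x): removed. Set: {11, s, y}
Event 3 (add g): added. Set: {11, g, s, y}
Event 4 (remove 19): not present, no change. Set: {11, g, s, y}
Event 5 (add 19): added. Set: {11, 19, g, s, y}
Event 6 (remove y): removed. Set: {11, 19, g, s}
Event 7 (remove 11): removed. Set: {19, g, s}
Event 8 (add 11): added. Set: {11, 19, g, s}

Final set: {11, 19, g, s} (size 4)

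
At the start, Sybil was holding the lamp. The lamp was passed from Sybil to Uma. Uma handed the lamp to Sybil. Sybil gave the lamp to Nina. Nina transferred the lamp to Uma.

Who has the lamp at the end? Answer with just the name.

Answer: Uma

Derivation:
Tracking the lamp through each event:
Start: Sybil has the lamp.
After event 1: Uma has the lamp.
After event 2: Sybil has the lamp.
After event 3: Nina has the lamp.
After event 4: Uma has the lamp.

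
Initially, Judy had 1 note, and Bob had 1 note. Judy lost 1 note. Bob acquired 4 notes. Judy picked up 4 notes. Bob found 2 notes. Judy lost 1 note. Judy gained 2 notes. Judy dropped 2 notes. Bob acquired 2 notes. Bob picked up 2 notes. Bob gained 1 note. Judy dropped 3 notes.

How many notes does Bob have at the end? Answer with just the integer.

Answer: 12

Derivation:
Tracking counts step by step:
Start: Judy=1, Bob=1
Event 1 (Judy -1): Judy: 1 -> 0. State: Judy=0, Bob=1
Event 2 (Bob +4): Bob: 1 -> 5. State: Judy=0, Bob=5
Event 3 (Judy +4): Judy: 0 -> 4. State: Judy=4, Bob=5
Event 4 (Bob +2): Bob: 5 -> 7. State: Judy=4, Bob=7
Event 5 (Judy -1): Judy: 4 -> 3. State: Judy=3, Bob=7
Event 6 (Judy +2): Judy: 3 -> 5. State: Judy=5, Bob=7
Event 7 (Judy -2): Judy: 5 -> 3. State: Judy=3, Bob=7
Event 8 (Bob +2): Bob: 7 -> 9. State: Judy=3, Bob=9
Event 9 (Bob +2): Bob: 9 -> 11. State: Judy=3, Bob=11
Event 10 (Bob +1): Bob: 11 -> 12. State: Judy=3, Bob=12
Event 11 (Judy -3): Judy: 3 -> 0. State: Judy=0, Bob=12

Bob's final count: 12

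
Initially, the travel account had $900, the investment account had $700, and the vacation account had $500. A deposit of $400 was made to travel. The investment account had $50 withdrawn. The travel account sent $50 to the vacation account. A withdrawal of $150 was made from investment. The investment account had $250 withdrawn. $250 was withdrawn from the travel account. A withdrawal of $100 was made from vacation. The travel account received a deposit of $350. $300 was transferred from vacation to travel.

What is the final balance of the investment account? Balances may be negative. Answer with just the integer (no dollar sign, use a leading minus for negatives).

Answer: 250

Derivation:
Tracking account balances step by step:
Start: travel=900, investment=700, vacation=500
Event 1 (deposit 400 to travel): travel: 900 + 400 = 1300. Balances: travel=1300, investment=700, vacation=500
Event 2 (withdraw 50 from investment): investment: 700 - 50 = 650. Balances: travel=1300, investment=650, vacation=500
Event 3 (transfer 50 travel -> vacation): travel: 1300 - 50 = 1250, vacation: 500 + 50 = 550. Balances: travel=1250, investment=650, vacation=550
Event 4 (withdraw 150 from investment): investment: 650 - 150 = 500. Balances: travel=1250, investment=500, vacation=550
Event 5 (withdraw 250 from investment): investment: 500 - 250 = 250. Balances: travel=1250, investment=250, vacation=550
Event 6 (withdraw 250 from travel): travel: 1250 - 250 = 1000. Balances: travel=1000, investment=250, vacation=550
Event 7 (withdraw 100 from vacation): vacation: 550 - 100 = 450. Balances: travel=1000, investment=250, vacation=450
Event 8 (deposit 350 to travel): travel: 1000 + 350 = 1350. Balances: travel=1350, investment=250, vacation=450
Event 9 (transfer 300 vacation -> travel): vacation: 450 - 300 = 150, travel: 1350 + 300 = 1650. Balances: travel=1650, investment=250, vacation=150

Final balance of investment: 250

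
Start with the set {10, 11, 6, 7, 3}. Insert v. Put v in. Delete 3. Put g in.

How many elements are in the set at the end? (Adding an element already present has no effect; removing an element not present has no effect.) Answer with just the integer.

Answer: 6

Derivation:
Tracking the set through each operation:
Start: {10, 11, 3, 6, 7}
Event 1 (add v): added. Set: {10, 11, 3, 6, 7, v}
Event 2 (add v): already present, no change. Set: {10, 11, 3, 6, 7, v}
Event 3 (remove 3): removed. Set: {10, 11, 6, 7, v}
Event 4 (add g): added. Set: {10, 11, 6, 7, g, v}

Final set: {10, 11, 6, 7, g, v} (size 6)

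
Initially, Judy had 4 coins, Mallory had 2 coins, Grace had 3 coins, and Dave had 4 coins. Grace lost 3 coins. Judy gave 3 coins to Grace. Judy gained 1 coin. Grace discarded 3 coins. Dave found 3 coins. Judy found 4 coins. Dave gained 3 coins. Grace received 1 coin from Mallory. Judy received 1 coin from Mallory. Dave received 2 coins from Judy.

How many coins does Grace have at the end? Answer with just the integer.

Tracking counts step by step:
Start: Judy=4, Mallory=2, Grace=3, Dave=4
Event 1 (Grace -3): Grace: 3 -> 0. State: Judy=4, Mallory=2, Grace=0, Dave=4
Event 2 (Judy -> Grace, 3): Judy: 4 -> 1, Grace: 0 -> 3. State: Judy=1, Mallory=2, Grace=3, Dave=4
Event 3 (Judy +1): Judy: 1 -> 2. State: Judy=2, Mallory=2, Grace=3, Dave=4
Event 4 (Grace -3): Grace: 3 -> 0. State: Judy=2, Mallory=2, Grace=0, Dave=4
Event 5 (Dave +3): Dave: 4 -> 7. State: Judy=2, Mallory=2, Grace=0, Dave=7
Event 6 (Judy +4): Judy: 2 -> 6. State: Judy=6, Mallory=2, Grace=0, Dave=7
Event 7 (Dave +3): Dave: 7 -> 10. State: Judy=6, Mallory=2, Grace=0, Dave=10
Event 8 (Mallory -> Grace, 1): Mallory: 2 -> 1, Grace: 0 -> 1. State: Judy=6, Mallory=1, Grace=1, Dave=10
Event 9 (Mallory -> Judy, 1): Mallory: 1 -> 0, Judy: 6 -> 7. State: Judy=7, Mallory=0, Grace=1, Dave=10
Event 10 (Judy -> Dave, 2): Judy: 7 -> 5, Dave: 10 -> 12. State: Judy=5, Mallory=0, Grace=1, Dave=12

Grace's final count: 1

Answer: 1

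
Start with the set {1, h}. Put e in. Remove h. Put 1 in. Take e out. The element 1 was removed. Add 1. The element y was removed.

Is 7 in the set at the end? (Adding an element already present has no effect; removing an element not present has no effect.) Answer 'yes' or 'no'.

Tracking the set through each operation:
Start: {1, h}
Event 1 (add e): added. Set: {1, e, h}
Event 2 (remove h): removed. Set: {1, e}
Event 3 (add 1): already present, no change. Set: {1, e}
Event 4 (remove e): removed. Set: {1}
Event 5 (remove 1): removed. Set: {}
Event 6 (add 1): added. Set: {1}
Event 7 (remove y): not present, no change. Set: {1}

Final set: {1} (size 1)
7 is NOT in the final set.

Answer: no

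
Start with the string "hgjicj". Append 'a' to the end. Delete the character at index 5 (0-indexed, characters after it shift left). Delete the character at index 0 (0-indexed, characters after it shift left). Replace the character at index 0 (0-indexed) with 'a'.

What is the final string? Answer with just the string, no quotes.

Answer: ajica

Derivation:
Applying each edit step by step:
Start: "hgjicj"
Op 1 (append 'a'): "hgjicj" -> "hgjicja"
Op 2 (delete idx 5 = 'j'): "hgjicja" -> "hgjica"
Op 3 (delete idx 0 = 'h'): "hgjica" -> "gjica"
Op 4 (replace idx 0: 'g' -> 'a'): "gjica" -> "ajica"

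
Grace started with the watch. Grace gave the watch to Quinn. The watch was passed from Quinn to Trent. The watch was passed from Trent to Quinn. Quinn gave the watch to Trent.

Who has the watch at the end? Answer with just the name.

Tracking the watch through each event:
Start: Grace has the watch.
After event 1: Quinn has the watch.
After event 2: Trent has the watch.
After event 3: Quinn has the watch.
After event 4: Trent has the watch.

Answer: Trent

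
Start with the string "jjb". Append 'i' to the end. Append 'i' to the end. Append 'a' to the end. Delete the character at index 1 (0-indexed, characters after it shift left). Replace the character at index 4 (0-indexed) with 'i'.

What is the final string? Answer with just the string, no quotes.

Applying each edit step by step:
Start: "jjb"
Op 1 (append 'i'): "jjb" -> "jjbi"
Op 2 (append 'i'): "jjbi" -> "jjbii"
Op 3 (append 'a'): "jjbii" -> "jjbiia"
Op 4 (delete idx 1 = 'j'): "jjbiia" -> "jbiia"
Op 5 (replace idx 4: 'a' -> 'i'): "jbiia" -> "jbiii"

Answer: jbiii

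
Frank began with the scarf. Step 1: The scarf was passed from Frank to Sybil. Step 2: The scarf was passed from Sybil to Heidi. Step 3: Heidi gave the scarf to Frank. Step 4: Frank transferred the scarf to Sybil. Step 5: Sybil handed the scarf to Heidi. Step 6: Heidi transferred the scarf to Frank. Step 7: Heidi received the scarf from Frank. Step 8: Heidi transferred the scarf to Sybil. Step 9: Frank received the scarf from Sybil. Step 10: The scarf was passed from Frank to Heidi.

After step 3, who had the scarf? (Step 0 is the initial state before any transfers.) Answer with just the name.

Answer: Frank

Derivation:
Tracking the scarf holder through step 3:
After step 0 (start): Frank
After step 1: Sybil
After step 2: Heidi
After step 3: Frank

At step 3, the holder is Frank.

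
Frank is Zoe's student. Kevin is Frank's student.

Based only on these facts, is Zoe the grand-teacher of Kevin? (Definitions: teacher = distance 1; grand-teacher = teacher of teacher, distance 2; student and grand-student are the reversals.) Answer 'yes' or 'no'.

Answer: yes

Derivation:
Reconstructing the teacher chain from the given facts:
  Zoe -> Frank -> Kevin
(each arrow means 'teacher of the next')
Positions in the chain (0 = top):
  position of Zoe: 0
  position of Frank: 1
  position of Kevin: 2

Zoe is at position 0, Kevin is at position 2; signed distance (j - i) = 2.
'grand-teacher' requires j - i = 2. Actual distance is 2, so the relation HOLDS.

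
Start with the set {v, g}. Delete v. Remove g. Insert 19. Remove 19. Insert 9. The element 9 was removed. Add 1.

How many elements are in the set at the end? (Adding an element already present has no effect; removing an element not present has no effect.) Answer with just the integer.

Answer: 1

Derivation:
Tracking the set through each operation:
Start: {g, v}
Event 1 (remove v): removed. Set: {g}
Event 2 (remove g): removed. Set: {}
Event 3 (add 19): added. Set: {19}
Event 4 (remove 19): removed. Set: {}
Event 5 (add 9): added. Set: {9}
Event 6 (remove 9): removed. Set: {}
Event 7 (add 1): added. Set: {1}

Final set: {1} (size 1)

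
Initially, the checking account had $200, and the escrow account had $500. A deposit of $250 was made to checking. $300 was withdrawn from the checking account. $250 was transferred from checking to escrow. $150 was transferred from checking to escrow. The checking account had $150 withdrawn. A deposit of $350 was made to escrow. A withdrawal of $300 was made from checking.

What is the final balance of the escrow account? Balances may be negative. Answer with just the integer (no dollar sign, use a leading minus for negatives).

Answer: 1250

Derivation:
Tracking account balances step by step:
Start: checking=200, escrow=500
Event 1 (deposit 250 to checking): checking: 200 + 250 = 450. Balances: checking=450, escrow=500
Event 2 (withdraw 300 from checking): checking: 450 - 300 = 150. Balances: checking=150, escrow=500
Event 3 (transfer 250 checking -> escrow): checking: 150 - 250 = -100, escrow: 500 + 250 = 750. Balances: checking=-100, escrow=750
Event 4 (transfer 150 checking -> escrow): checking: -100 - 150 = -250, escrow: 750 + 150 = 900. Balances: checking=-250, escrow=900
Event 5 (withdraw 150 from checking): checking: -250 - 150 = -400. Balances: checking=-400, escrow=900
Event 6 (deposit 350 to escrow): escrow: 900 + 350 = 1250. Balances: checking=-400, escrow=1250
Event 7 (withdraw 300 from checking): checking: -400 - 300 = -700. Balances: checking=-700, escrow=1250

Final balance of escrow: 1250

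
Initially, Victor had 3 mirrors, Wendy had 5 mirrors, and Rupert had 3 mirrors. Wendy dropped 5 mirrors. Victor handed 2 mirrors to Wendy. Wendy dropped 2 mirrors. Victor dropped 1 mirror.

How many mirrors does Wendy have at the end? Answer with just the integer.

Answer: 0

Derivation:
Tracking counts step by step:
Start: Victor=3, Wendy=5, Rupert=3
Event 1 (Wendy -5): Wendy: 5 -> 0. State: Victor=3, Wendy=0, Rupert=3
Event 2 (Victor -> Wendy, 2): Victor: 3 -> 1, Wendy: 0 -> 2. State: Victor=1, Wendy=2, Rupert=3
Event 3 (Wendy -2): Wendy: 2 -> 0. State: Victor=1, Wendy=0, Rupert=3
Event 4 (Victor -1): Victor: 1 -> 0. State: Victor=0, Wendy=0, Rupert=3

Wendy's final count: 0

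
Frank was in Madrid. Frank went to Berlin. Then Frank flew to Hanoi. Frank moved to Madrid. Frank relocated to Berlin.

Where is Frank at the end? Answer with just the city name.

Tracking Frank's location:
Start: Frank is in Madrid.
After move 1: Madrid -> Berlin. Frank is in Berlin.
After move 2: Berlin -> Hanoi. Frank is in Hanoi.
After move 3: Hanoi -> Madrid. Frank is in Madrid.
After move 4: Madrid -> Berlin. Frank is in Berlin.

Answer: Berlin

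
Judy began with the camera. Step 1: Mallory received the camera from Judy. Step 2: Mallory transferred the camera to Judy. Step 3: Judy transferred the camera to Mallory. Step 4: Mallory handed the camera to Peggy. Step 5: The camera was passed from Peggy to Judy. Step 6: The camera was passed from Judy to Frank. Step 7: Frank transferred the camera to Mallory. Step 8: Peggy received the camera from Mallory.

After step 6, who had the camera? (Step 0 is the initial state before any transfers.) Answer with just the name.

Answer: Frank

Derivation:
Tracking the camera holder through step 6:
After step 0 (start): Judy
After step 1: Mallory
After step 2: Judy
After step 3: Mallory
After step 4: Peggy
After step 5: Judy
After step 6: Frank

At step 6, the holder is Frank.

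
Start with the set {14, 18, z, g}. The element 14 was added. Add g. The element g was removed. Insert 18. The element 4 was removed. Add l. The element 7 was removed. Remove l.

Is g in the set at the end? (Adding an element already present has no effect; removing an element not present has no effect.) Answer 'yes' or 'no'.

Tracking the set through each operation:
Start: {14, 18, g, z}
Event 1 (add 14): already present, no change. Set: {14, 18, g, z}
Event 2 (add g): already present, no change. Set: {14, 18, g, z}
Event 3 (remove g): removed. Set: {14, 18, z}
Event 4 (add 18): already present, no change. Set: {14, 18, z}
Event 5 (remove 4): not present, no change. Set: {14, 18, z}
Event 6 (add l): added. Set: {14, 18, l, z}
Event 7 (remove 7): not present, no change. Set: {14, 18, l, z}
Event 8 (remove l): removed. Set: {14, 18, z}

Final set: {14, 18, z} (size 3)
g is NOT in the final set.

Answer: no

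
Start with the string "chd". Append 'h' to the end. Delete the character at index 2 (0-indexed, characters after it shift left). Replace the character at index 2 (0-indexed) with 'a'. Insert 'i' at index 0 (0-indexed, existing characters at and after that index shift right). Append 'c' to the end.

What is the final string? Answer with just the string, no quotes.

Answer: ichac

Derivation:
Applying each edit step by step:
Start: "chd"
Op 1 (append 'h'): "chd" -> "chdh"
Op 2 (delete idx 2 = 'd'): "chdh" -> "chh"
Op 3 (replace idx 2: 'h' -> 'a'): "chh" -> "cha"
Op 4 (insert 'i' at idx 0): "cha" -> "icha"
Op 5 (append 'c'): "icha" -> "ichac"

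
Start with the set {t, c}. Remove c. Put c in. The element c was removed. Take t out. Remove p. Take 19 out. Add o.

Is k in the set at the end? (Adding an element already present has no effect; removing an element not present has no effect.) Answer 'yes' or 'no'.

Tracking the set through each operation:
Start: {c, t}
Event 1 (remove c): removed. Set: {t}
Event 2 (add c): added. Set: {c, t}
Event 3 (remove c): removed. Set: {t}
Event 4 (remove t): removed. Set: {}
Event 5 (remove p): not present, no change. Set: {}
Event 6 (remove 19): not present, no change. Set: {}
Event 7 (add o): added. Set: {o}

Final set: {o} (size 1)
k is NOT in the final set.

Answer: no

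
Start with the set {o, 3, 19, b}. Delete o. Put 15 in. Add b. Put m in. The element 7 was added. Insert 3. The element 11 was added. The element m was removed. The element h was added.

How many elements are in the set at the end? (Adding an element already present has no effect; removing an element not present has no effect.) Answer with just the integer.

Tracking the set through each operation:
Start: {19, 3, b, o}
Event 1 (remove o): removed. Set: {19, 3, b}
Event 2 (add 15): added. Set: {15, 19, 3, b}
Event 3 (add b): already present, no change. Set: {15, 19, 3, b}
Event 4 (add m): added. Set: {15, 19, 3, b, m}
Event 5 (add 7): added. Set: {15, 19, 3, 7, b, m}
Event 6 (add 3): already present, no change. Set: {15, 19, 3, 7, b, m}
Event 7 (add 11): added. Set: {11, 15, 19, 3, 7, b, m}
Event 8 (remove m): removed. Set: {11, 15, 19, 3, 7, b}
Event 9 (add h): added. Set: {11, 15, 19, 3, 7, b, h}

Final set: {11, 15, 19, 3, 7, b, h} (size 7)

Answer: 7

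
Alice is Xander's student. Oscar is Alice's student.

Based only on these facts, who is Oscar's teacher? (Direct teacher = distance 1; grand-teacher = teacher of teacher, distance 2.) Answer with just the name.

Answer: Alice

Derivation:
Reconstructing the teacher chain from the given facts:
  Xander -> Alice -> Oscar
(each arrow means 'teacher of the next')
Positions in the chain (0 = top):
  position of Xander: 0
  position of Alice: 1
  position of Oscar: 2

Oscar is at position 2; the teacher is 1 step up the chain, i.e. position 1: Alice.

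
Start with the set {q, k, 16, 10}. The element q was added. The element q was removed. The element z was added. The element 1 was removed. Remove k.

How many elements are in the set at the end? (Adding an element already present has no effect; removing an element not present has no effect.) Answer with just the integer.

Tracking the set through each operation:
Start: {10, 16, k, q}
Event 1 (add q): already present, no change. Set: {10, 16, k, q}
Event 2 (remove q): removed. Set: {10, 16, k}
Event 3 (add z): added. Set: {10, 16, k, z}
Event 4 (remove 1): not present, no change. Set: {10, 16, k, z}
Event 5 (remove k): removed. Set: {10, 16, z}

Final set: {10, 16, z} (size 3)

Answer: 3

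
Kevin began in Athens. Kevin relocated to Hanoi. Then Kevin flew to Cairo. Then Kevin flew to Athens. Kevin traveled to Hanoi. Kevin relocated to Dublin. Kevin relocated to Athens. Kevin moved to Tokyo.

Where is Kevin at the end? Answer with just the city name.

Answer: Tokyo

Derivation:
Tracking Kevin's location:
Start: Kevin is in Athens.
After move 1: Athens -> Hanoi. Kevin is in Hanoi.
After move 2: Hanoi -> Cairo. Kevin is in Cairo.
After move 3: Cairo -> Athens. Kevin is in Athens.
After move 4: Athens -> Hanoi. Kevin is in Hanoi.
After move 5: Hanoi -> Dublin. Kevin is in Dublin.
After move 6: Dublin -> Athens. Kevin is in Athens.
After move 7: Athens -> Tokyo. Kevin is in Tokyo.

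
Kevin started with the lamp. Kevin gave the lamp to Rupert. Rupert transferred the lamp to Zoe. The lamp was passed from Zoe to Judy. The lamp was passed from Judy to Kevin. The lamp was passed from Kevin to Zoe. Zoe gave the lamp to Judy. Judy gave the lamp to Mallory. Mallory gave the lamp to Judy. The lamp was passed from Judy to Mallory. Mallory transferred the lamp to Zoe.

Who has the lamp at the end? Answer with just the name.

Tracking the lamp through each event:
Start: Kevin has the lamp.
After event 1: Rupert has the lamp.
After event 2: Zoe has the lamp.
After event 3: Judy has the lamp.
After event 4: Kevin has the lamp.
After event 5: Zoe has the lamp.
After event 6: Judy has the lamp.
After event 7: Mallory has the lamp.
After event 8: Judy has the lamp.
After event 9: Mallory has the lamp.
After event 10: Zoe has the lamp.

Answer: Zoe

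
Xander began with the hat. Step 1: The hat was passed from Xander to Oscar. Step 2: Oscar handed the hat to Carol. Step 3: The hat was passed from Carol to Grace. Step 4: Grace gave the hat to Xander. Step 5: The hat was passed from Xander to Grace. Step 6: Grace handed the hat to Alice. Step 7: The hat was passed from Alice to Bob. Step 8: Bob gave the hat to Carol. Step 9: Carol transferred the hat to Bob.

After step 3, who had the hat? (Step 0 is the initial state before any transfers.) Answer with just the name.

Tracking the hat holder through step 3:
After step 0 (start): Xander
After step 1: Oscar
After step 2: Carol
After step 3: Grace

At step 3, the holder is Grace.

Answer: Grace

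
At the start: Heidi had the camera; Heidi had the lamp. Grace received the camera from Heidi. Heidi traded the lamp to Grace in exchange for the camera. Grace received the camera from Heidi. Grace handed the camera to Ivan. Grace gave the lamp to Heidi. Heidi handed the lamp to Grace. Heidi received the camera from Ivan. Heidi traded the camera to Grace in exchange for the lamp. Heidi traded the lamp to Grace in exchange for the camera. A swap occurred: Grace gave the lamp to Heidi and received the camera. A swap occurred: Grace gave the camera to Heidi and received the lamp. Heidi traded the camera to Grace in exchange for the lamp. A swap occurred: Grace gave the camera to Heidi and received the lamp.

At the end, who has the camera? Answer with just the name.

Answer: Heidi

Derivation:
Tracking all object holders:
Start: camera:Heidi, lamp:Heidi
Event 1 (give camera: Heidi -> Grace). State: camera:Grace, lamp:Heidi
Event 2 (swap lamp<->camera: now lamp:Grace, camera:Heidi). State: camera:Heidi, lamp:Grace
Event 3 (give camera: Heidi -> Grace). State: camera:Grace, lamp:Grace
Event 4 (give camera: Grace -> Ivan). State: camera:Ivan, lamp:Grace
Event 5 (give lamp: Grace -> Heidi). State: camera:Ivan, lamp:Heidi
Event 6 (give lamp: Heidi -> Grace). State: camera:Ivan, lamp:Grace
Event 7 (give camera: Ivan -> Heidi). State: camera:Heidi, lamp:Grace
Event 8 (swap camera<->lamp: now camera:Grace, lamp:Heidi). State: camera:Grace, lamp:Heidi
Event 9 (swap lamp<->camera: now lamp:Grace, camera:Heidi). State: camera:Heidi, lamp:Grace
Event 10 (swap lamp<->camera: now lamp:Heidi, camera:Grace). State: camera:Grace, lamp:Heidi
Event 11 (swap camera<->lamp: now camera:Heidi, lamp:Grace). State: camera:Heidi, lamp:Grace
Event 12 (swap camera<->lamp: now camera:Grace, lamp:Heidi). State: camera:Grace, lamp:Heidi
Event 13 (swap camera<->lamp: now camera:Heidi, lamp:Grace). State: camera:Heidi, lamp:Grace

Final state: camera:Heidi, lamp:Grace
The camera is held by Heidi.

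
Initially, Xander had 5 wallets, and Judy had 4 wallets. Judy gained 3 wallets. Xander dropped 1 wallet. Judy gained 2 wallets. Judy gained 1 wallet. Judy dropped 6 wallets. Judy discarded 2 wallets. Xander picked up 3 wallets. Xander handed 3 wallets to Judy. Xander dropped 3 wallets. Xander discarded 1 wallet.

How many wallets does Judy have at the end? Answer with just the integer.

Tracking counts step by step:
Start: Xander=5, Judy=4
Event 1 (Judy +3): Judy: 4 -> 7. State: Xander=5, Judy=7
Event 2 (Xander -1): Xander: 5 -> 4. State: Xander=4, Judy=7
Event 3 (Judy +2): Judy: 7 -> 9. State: Xander=4, Judy=9
Event 4 (Judy +1): Judy: 9 -> 10. State: Xander=4, Judy=10
Event 5 (Judy -6): Judy: 10 -> 4. State: Xander=4, Judy=4
Event 6 (Judy -2): Judy: 4 -> 2. State: Xander=4, Judy=2
Event 7 (Xander +3): Xander: 4 -> 7. State: Xander=7, Judy=2
Event 8 (Xander -> Judy, 3): Xander: 7 -> 4, Judy: 2 -> 5. State: Xander=4, Judy=5
Event 9 (Xander -3): Xander: 4 -> 1. State: Xander=1, Judy=5
Event 10 (Xander -1): Xander: 1 -> 0. State: Xander=0, Judy=5

Judy's final count: 5

Answer: 5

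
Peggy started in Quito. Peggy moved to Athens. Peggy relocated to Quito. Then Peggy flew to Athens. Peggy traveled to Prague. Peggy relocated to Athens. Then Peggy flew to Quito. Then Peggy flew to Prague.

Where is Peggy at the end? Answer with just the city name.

Tracking Peggy's location:
Start: Peggy is in Quito.
After move 1: Quito -> Athens. Peggy is in Athens.
After move 2: Athens -> Quito. Peggy is in Quito.
After move 3: Quito -> Athens. Peggy is in Athens.
After move 4: Athens -> Prague. Peggy is in Prague.
After move 5: Prague -> Athens. Peggy is in Athens.
After move 6: Athens -> Quito. Peggy is in Quito.
After move 7: Quito -> Prague. Peggy is in Prague.

Answer: Prague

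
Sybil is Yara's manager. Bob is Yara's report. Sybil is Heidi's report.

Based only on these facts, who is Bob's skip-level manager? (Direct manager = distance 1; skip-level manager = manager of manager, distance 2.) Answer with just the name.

Reconstructing the manager chain from the given facts:
  Heidi -> Sybil -> Yara -> Bob
(each arrow means 'manager of the next')
Positions in the chain (0 = top):
  position of Heidi: 0
  position of Sybil: 1
  position of Yara: 2
  position of Bob: 3

Bob is at position 3; the skip-level manager is 2 steps up the chain, i.e. position 1: Sybil.

Answer: Sybil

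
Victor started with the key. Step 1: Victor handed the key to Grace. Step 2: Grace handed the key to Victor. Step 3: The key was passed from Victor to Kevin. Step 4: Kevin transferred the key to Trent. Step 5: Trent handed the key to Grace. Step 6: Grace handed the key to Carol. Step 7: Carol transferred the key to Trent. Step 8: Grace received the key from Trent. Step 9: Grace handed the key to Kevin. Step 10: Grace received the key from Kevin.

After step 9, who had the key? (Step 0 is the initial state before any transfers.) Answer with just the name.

Answer: Kevin

Derivation:
Tracking the key holder through step 9:
After step 0 (start): Victor
After step 1: Grace
After step 2: Victor
After step 3: Kevin
After step 4: Trent
After step 5: Grace
After step 6: Carol
After step 7: Trent
After step 8: Grace
After step 9: Kevin

At step 9, the holder is Kevin.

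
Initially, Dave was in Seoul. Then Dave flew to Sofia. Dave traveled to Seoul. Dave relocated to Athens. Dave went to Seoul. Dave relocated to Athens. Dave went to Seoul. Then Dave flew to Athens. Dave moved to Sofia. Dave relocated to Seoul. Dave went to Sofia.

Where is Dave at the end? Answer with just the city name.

Tracking Dave's location:
Start: Dave is in Seoul.
After move 1: Seoul -> Sofia. Dave is in Sofia.
After move 2: Sofia -> Seoul. Dave is in Seoul.
After move 3: Seoul -> Athens. Dave is in Athens.
After move 4: Athens -> Seoul. Dave is in Seoul.
After move 5: Seoul -> Athens. Dave is in Athens.
After move 6: Athens -> Seoul. Dave is in Seoul.
After move 7: Seoul -> Athens. Dave is in Athens.
After move 8: Athens -> Sofia. Dave is in Sofia.
After move 9: Sofia -> Seoul. Dave is in Seoul.
After move 10: Seoul -> Sofia. Dave is in Sofia.

Answer: Sofia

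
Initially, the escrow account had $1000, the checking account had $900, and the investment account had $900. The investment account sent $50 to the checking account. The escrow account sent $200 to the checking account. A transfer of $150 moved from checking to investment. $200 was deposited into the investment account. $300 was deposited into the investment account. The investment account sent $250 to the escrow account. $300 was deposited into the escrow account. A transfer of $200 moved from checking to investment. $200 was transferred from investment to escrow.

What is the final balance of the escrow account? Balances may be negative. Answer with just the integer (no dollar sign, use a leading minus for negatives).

Answer: 1550

Derivation:
Tracking account balances step by step:
Start: escrow=1000, checking=900, investment=900
Event 1 (transfer 50 investment -> checking): investment: 900 - 50 = 850, checking: 900 + 50 = 950. Balances: escrow=1000, checking=950, investment=850
Event 2 (transfer 200 escrow -> checking): escrow: 1000 - 200 = 800, checking: 950 + 200 = 1150. Balances: escrow=800, checking=1150, investment=850
Event 3 (transfer 150 checking -> investment): checking: 1150 - 150 = 1000, investment: 850 + 150 = 1000. Balances: escrow=800, checking=1000, investment=1000
Event 4 (deposit 200 to investment): investment: 1000 + 200 = 1200. Balances: escrow=800, checking=1000, investment=1200
Event 5 (deposit 300 to investment): investment: 1200 + 300 = 1500. Balances: escrow=800, checking=1000, investment=1500
Event 6 (transfer 250 investment -> escrow): investment: 1500 - 250 = 1250, escrow: 800 + 250 = 1050. Balances: escrow=1050, checking=1000, investment=1250
Event 7 (deposit 300 to escrow): escrow: 1050 + 300 = 1350. Balances: escrow=1350, checking=1000, investment=1250
Event 8 (transfer 200 checking -> investment): checking: 1000 - 200 = 800, investment: 1250 + 200 = 1450. Balances: escrow=1350, checking=800, investment=1450
Event 9 (transfer 200 investment -> escrow): investment: 1450 - 200 = 1250, escrow: 1350 + 200 = 1550. Balances: escrow=1550, checking=800, investment=1250

Final balance of escrow: 1550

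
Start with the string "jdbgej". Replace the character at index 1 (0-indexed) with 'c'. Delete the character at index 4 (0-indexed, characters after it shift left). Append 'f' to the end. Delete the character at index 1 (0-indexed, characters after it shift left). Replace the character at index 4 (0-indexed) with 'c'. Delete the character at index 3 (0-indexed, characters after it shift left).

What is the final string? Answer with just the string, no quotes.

Applying each edit step by step:
Start: "jdbgej"
Op 1 (replace idx 1: 'd' -> 'c'): "jdbgej" -> "jcbgej"
Op 2 (delete idx 4 = 'e'): "jcbgej" -> "jcbgj"
Op 3 (append 'f'): "jcbgj" -> "jcbgjf"
Op 4 (delete idx 1 = 'c'): "jcbgjf" -> "jbgjf"
Op 5 (replace idx 4: 'f' -> 'c'): "jbgjf" -> "jbgjc"
Op 6 (delete idx 3 = 'j'): "jbgjc" -> "jbgc"

Answer: jbgc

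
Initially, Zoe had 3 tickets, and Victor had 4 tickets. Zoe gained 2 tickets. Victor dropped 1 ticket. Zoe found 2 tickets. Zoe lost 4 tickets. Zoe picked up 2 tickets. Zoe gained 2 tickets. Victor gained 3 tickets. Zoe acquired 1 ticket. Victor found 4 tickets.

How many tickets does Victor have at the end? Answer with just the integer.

Tracking counts step by step:
Start: Zoe=3, Victor=4
Event 1 (Zoe +2): Zoe: 3 -> 5. State: Zoe=5, Victor=4
Event 2 (Victor -1): Victor: 4 -> 3. State: Zoe=5, Victor=3
Event 3 (Zoe +2): Zoe: 5 -> 7. State: Zoe=7, Victor=3
Event 4 (Zoe -4): Zoe: 7 -> 3. State: Zoe=3, Victor=3
Event 5 (Zoe +2): Zoe: 3 -> 5. State: Zoe=5, Victor=3
Event 6 (Zoe +2): Zoe: 5 -> 7. State: Zoe=7, Victor=3
Event 7 (Victor +3): Victor: 3 -> 6. State: Zoe=7, Victor=6
Event 8 (Zoe +1): Zoe: 7 -> 8. State: Zoe=8, Victor=6
Event 9 (Victor +4): Victor: 6 -> 10. State: Zoe=8, Victor=10

Victor's final count: 10

Answer: 10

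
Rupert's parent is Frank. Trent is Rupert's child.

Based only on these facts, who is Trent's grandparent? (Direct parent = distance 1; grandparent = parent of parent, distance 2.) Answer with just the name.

Answer: Frank

Derivation:
Reconstructing the parent chain from the given facts:
  Frank -> Rupert -> Trent
(each arrow means 'parent of the next')
Positions in the chain (0 = top):
  position of Frank: 0
  position of Rupert: 1
  position of Trent: 2

Trent is at position 2; the grandparent is 2 steps up the chain, i.e. position 0: Frank.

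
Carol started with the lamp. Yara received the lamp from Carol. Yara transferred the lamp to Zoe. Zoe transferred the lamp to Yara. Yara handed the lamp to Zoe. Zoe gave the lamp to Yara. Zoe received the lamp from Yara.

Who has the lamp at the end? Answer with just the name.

Tracking the lamp through each event:
Start: Carol has the lamp.
After event 1: Yara has the lamp.
After event 2: Zoe has the lamp.
After event 3: Yara has the lamp.
After event 4: Zoe has the lamp.
After event 5: Yara has the lamp.
After event 6: Zoe has the lamp.

Answer: Zoe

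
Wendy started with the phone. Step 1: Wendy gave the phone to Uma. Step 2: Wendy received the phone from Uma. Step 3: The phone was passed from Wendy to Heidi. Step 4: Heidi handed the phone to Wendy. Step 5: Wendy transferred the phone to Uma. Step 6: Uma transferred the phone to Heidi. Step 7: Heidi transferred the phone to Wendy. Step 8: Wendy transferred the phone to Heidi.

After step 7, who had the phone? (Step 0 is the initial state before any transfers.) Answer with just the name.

Tracking the phone holder through step 7:
After step 0 (start): Wendy
After step 1: Uma
After step 2: Wendy
After step 3: Heidi
After step 4: Wendy
After step 5: Uma
After step 6: Heidi
After step 7: Wendy

At step 7, the holder is Wendy.

Answer: Wendy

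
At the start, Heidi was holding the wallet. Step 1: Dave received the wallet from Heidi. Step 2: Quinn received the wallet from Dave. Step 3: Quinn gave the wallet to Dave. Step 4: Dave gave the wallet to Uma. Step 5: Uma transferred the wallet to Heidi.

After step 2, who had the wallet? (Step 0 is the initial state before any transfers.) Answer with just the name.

Tracking the wallet holder through step 2:
After step 0 (start): Heidi
After step 1: Dave
After step 2: Quinn

At step 2, the holder is Quinn.

Answer: Quinn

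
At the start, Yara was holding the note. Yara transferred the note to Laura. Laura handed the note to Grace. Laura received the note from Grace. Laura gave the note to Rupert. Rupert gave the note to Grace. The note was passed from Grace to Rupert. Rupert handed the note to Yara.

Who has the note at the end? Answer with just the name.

Answer: Yara

Derivation:
Tracking the note through each event:
Start: Yara has the note.
After event 1: Laura has the note.
After event 2: Grace has the note.
After event 3: Laura has the note.
After event 4: Rupert has the note.
After event 5: Grace has the note.
After event 6: Rupert has the note.
After event 7: Yara has the note.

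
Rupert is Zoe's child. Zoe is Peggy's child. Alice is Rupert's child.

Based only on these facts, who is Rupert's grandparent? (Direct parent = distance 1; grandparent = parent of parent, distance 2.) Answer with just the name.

Reconstructing the parent chain from the given facts:
  Peggy -> Zoe -> Rupert -> Alice
(each arrow means 'parent of the next')
Positions in the chain (0 = top):
  position of Peggy: 0
  position of Zoe: 1
  position of Rupert: 2
  position of Alice: 3

Rupert is at position 2; the grandparent is 2 steps up the chain, i.e. position 0: Peggy.

Answer: Peggy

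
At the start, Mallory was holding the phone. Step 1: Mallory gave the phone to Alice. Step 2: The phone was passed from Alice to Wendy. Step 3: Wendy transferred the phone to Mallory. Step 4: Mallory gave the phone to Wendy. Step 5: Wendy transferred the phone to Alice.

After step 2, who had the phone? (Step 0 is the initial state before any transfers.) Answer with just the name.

Tracking the phone holder through step 2:
After step 0 (start): Mallory
After step 1: Alice
After step 2: Wendy

At step 2, the holder is Wendy.

Answer: Wendy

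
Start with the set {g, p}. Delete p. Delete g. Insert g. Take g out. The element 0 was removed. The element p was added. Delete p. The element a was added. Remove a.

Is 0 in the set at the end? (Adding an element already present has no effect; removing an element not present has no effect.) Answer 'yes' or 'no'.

Tracking the set through each operation:
Start: {g, p}
Event 1 (remove p): removed. Set: {g}
Event 2 (remove g): removed. Set: {}
Event 3 (add g): added. Set: {g}
Event 4 (remove g): removed. Set: {}
Event 5 (remove 0): not present, no change. Set: {}
Event 6 (add p): added. Set: {p}
Event 7 (remove p): removed. Set: {}
Event 8 (add a): added. Set: {a}
Event 9 (remove a): removed. Set: {}

Final set: {} (size 0)
0 is NOT in the final set.

Answer: no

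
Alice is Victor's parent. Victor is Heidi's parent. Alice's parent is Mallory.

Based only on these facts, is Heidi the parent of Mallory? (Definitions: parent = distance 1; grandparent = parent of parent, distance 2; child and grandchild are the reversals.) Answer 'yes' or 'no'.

Reconstructing the parent chain from the given facts:
  Mallory -> Alice -> Victor -> Heidi
(each arrow means 'parent of the next')
Positions in the chain (0 = top):
  position of Mallory: 0
  position of Alice: 1
  position of Victor: 2
  position of Heidi: 3

Heidi is at position 3, Mallory is at position 0; signed distance (j - i) = -3.
'parent' requires j - i = 1. Actual distance is -3, so the relation does NOT hold.

Answer: no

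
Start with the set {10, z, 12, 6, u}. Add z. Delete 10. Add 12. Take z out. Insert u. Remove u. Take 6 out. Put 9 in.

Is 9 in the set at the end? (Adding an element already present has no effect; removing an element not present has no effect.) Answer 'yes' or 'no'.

Tracking the set through each operation:
Start: {10, 12, 6, u, z}
Event 1 (add z): already present, no change. Set: {10, 12, 6, u, z}
Event 2 (remove 10): removed. Set: {12, 6, u, z}
Event 3 (add 12): already present, no change. Set: {12, 6, u, z}
Event 4 (remove z): removed. Set: {12, 6, u}
Event 5 (add u): already present, no change. Set: {12, 6, u}
Event 6 (remove u): removed. Set: {12, 6}
Event 7 (remove 6): removed. Set: {12}
Event 8 (add 9): added. Set: {12, 9}

Final set: {12, 9} (size 2)
9 is in the final set.

Answer: yes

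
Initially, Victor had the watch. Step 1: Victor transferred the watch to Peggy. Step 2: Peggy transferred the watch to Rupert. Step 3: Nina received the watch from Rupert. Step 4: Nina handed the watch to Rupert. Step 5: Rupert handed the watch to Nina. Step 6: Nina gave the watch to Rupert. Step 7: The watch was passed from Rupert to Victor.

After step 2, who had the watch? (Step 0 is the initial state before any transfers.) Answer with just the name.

Answer: Rupert

Derivation:
Tracking the watch holder through step 2:
After step 0 (start): Victor
After step 1: Peggy
After step 2: Rupert

At step 2, the holder is Rupert.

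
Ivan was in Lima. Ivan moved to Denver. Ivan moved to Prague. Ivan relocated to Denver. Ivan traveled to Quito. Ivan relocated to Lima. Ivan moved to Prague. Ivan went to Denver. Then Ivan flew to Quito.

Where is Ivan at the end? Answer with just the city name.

Tracking Ivan's location:
Start: Ivan is in Lima.
After move 1: Lima -> Denver. Ivan is in Denver.
After move 2: Denver -> Prague. Ivan is in Prague.
After move 3: Prague -> Denver. Ivan is in Denver.
After move 4: Denver -> Quito. Ivan is in Quito.
After move 5: Quito -> Lima. Ivan is in Lima.
After move 6: Lima -> Prague. Ivan is in Prague.
After move 7: Prague -> Denver. Ivan is in Denver.
After move 8: Denver -> Quito. Ivan is in Quito.

Answer: Quito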